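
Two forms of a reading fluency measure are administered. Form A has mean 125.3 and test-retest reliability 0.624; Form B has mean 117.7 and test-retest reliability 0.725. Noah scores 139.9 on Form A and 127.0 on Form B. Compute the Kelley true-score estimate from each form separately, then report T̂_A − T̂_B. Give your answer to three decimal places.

9.968

T̂_A = 0.624(139.9) + 0.376(125.3) = 134.41040
T̂_B = 0.725(127.0) + 0.275(117.7) = 124.44250
T̂_A − T̂_B = 9.96790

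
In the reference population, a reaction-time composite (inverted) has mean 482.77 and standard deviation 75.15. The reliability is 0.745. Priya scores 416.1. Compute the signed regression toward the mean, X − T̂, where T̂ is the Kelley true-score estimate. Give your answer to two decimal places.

-17.00

T̂ = 0.745(416.1) + 0.255(482.77) = 309.9945 + 123.10635 = 433.1009 → 433.101
X − T̂ = 416.1 − 433.101 = -17.001 → -17.00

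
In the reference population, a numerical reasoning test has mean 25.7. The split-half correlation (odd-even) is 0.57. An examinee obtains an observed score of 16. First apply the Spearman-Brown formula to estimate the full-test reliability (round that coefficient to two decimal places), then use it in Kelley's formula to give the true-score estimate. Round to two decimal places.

Spearman-Brown: ρ = 2r/(1 + r) = 2(0.57)/(1 + 0.57) = 1.140/1.57 = 0.7261 → 0.73
T̂ = ρX + (1 − ρ)μ
  = 0.73 × 16 + 0.27 × 25.7
  = 11.68 + 6.939
  = 18.619
  ≈ 18.62

18.62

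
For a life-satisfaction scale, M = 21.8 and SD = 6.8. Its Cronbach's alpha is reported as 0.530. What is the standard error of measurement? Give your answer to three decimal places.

4.662

SEM = SD · √(1 − ρ) = 6.8 × √0.470 = 6.8 × 0.6856 = 4.6618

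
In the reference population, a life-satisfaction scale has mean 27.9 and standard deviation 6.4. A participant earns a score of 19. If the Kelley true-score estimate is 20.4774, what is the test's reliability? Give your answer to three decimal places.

T̂ = ρX + (1 − ρ)μ  ⇒  T̂ − μ = ρ(X − μ)
ρ = (T̂ − μ)/(X − μ) = (20.4774 − 27.9) / (19 − 27.9) = -7.4226 / -8.9 = 0.83400

0.834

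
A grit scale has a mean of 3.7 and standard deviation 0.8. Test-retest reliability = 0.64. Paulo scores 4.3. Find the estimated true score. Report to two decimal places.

Regress the observed score toward the mean by the unreliability: T̂ = 0.64·4.3 + 0.36·3.7 = 2.752 + 1.332 = 4.084.

4.08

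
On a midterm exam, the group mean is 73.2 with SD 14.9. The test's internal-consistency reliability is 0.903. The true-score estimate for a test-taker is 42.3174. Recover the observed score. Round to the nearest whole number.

T̂ = ρX + (1 − ρ)μ  ⇒  X = (T̂ − (1 − ρ)μ) / ρ
X = (42.3174 − 0.097 × 73.2) / 0.903 = (42.3174 − 7.1004) / 0.903 = 35.2170 / 0.903 = 39.00

39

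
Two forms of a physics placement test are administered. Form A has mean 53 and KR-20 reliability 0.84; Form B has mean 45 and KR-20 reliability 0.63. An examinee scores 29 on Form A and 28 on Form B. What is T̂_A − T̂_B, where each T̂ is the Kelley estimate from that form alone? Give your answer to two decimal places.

-1.45

T̂_A = 0.84(29) + 0.16(53) = 32.8400
T̂_B = 0.63(28) + 0.37(45) = 34.2900
T̂_A − T̂_B = -1.4500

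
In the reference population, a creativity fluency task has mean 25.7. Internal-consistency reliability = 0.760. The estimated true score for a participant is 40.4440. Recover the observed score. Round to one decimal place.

T̂ = ρX + (1 − ρ)μ  ⇒  X = (T̂ − (1 − ρ)μ) / ρ
X = (40.4440 − 0.240 × 25.7) / 0.760 = (40.4440 − 6.1680) / 0.760 = 34.2760 / 0.760 = 45.100

45.1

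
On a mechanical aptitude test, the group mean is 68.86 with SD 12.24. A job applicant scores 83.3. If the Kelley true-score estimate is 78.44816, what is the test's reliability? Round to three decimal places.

T̂ = ρX + (1 − ρ)μ  ⇒  T̂ − μ = ρ(X − μ)
ρ = (T̂ − μ)/(X − μ) = (78.44816 − 68.86) / (83.3 − 68.86) = 9.58816 / 14.44 = 0.66400

0.664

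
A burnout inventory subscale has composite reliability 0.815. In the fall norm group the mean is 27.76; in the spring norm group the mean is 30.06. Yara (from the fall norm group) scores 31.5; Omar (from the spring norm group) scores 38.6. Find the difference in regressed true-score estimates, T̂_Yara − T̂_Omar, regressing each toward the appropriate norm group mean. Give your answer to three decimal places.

T̂_Yara = 0.815(31.5) + 0.185(27.76) = 30.80810
T̂_Omar = 0.815(38.6) + 0.185(30.06) = 37.02010
Difference = 30.80810 − 37.02010 = -6.21200

-6.212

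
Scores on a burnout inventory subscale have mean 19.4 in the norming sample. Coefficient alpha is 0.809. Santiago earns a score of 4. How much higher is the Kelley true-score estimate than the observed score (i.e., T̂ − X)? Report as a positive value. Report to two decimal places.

T̂ = 0.809(4) + 0.191(19.4) = 3.236 + 3.7054 = 6.9414 → 6.941
T̂ − X = 6.941 − 4 = 2.941 → 2.94

2.94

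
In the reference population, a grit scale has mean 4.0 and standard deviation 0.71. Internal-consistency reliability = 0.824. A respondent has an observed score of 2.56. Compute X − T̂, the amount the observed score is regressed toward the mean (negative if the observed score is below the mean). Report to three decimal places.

T̂ = ρX + (1 − ρ)μ
  = 0.824 × 2.56 + 0.176 × 4.0
  = 2.10944 + 0.7040
  = 2.81344
  ≈ 2.8134
X − T̂ = 2.56 − 2.8134 = -0.2534 → -0.253

-0.253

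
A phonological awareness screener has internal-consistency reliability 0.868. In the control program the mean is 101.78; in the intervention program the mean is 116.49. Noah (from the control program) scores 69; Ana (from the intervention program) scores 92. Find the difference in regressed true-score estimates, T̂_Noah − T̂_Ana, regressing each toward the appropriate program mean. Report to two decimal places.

-21.91

T̂_Noah = 0.868(69) + 0.132(101.78) = 73.3270
T̂_Ana = 0.868(92) + 0.132(116.49) = 95.2327
Difference = 73.3270 − 95.2327 = -21.9057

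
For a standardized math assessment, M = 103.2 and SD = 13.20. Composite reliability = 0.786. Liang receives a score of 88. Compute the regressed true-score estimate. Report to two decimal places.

91.25

T̂ = 0.786(88) + 0.214(103.2) = 69.168 + 22.0848 = 91.253 → 91.25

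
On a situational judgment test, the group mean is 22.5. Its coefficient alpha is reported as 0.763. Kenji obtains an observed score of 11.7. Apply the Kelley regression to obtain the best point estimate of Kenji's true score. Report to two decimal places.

Kelley's formula gives T̂ = 0.763·11.7 + 0.237·22.5 = 8.9271 + 5.3325 = 14.260.

14.26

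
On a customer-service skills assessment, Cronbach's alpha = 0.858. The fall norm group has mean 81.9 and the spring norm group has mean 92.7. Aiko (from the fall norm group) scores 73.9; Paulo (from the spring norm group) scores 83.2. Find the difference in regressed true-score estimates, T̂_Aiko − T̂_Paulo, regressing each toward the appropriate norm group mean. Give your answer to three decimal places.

-9.513

T̂_Aiko = 0.858(73.9) + 0.142(81.9) = 75.03600
T̂_Paulo = 0.858(83.2) + 0.142(92.7) = 84.54900
Difference = 75.03600 − 84.54900 = -9.51300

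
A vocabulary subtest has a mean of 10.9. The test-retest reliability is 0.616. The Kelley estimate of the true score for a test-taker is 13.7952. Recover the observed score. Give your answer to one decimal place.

T̂ = ρX + (1 − ρ)μ  ⇒  X = (T̂ − (1 − ρ)μ) / ρ
X = (13.7952 − 0.384 × 10.9) / 0.616 = (13.7952 − 4.1856) / 0.616 = 9.6096 / 0.616 = 15.600

15.6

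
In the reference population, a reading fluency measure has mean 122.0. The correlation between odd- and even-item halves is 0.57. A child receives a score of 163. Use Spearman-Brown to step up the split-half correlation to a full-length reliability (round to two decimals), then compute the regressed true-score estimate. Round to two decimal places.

Spearman-Brown: ρ = 2r/(1 + r) = 2(0.57)/(1 + 0.57) = 1.140/1.57 = 0.7261 → 0.73
T̂ = 0.73(163) + 0.27(122.0) = 118.99 + 32.940 = 151.930 → 151.93

151.93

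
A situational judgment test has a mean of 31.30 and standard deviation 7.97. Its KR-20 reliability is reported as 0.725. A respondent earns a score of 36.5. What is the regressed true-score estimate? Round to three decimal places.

T̂ = ρX + (1 − ρ)μ
  = 0.725 × 36.5 + 0.275 × 31.30
  = 26.4625 + 8.60750
  = 35.0700
  ≈ 35.070

35.070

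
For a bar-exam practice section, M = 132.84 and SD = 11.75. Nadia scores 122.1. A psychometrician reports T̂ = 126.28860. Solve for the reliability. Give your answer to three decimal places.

0.610

T̂ = ρX + (1 − ρ)μ  ⇒  T̂ − μ = ρ(X − μ)
ρ = (T̂ − μ)/(X − μ) = (126.28860 − 132.84) / (122.1 − 132.84) = -6.55140 / -10.74 = 0.61000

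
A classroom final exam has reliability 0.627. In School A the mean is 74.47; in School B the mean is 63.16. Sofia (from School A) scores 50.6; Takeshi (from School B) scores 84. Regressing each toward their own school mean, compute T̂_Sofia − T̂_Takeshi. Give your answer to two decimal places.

T̂_Sofia = 0.627(50.6) + 0.373(74.47) = 59.5035
T̂_Takeshi = 0.627(84) + 0.373(63.16) = 76.2267
Difference = 59.5035 − 76.2267 = -16.7232

-16.72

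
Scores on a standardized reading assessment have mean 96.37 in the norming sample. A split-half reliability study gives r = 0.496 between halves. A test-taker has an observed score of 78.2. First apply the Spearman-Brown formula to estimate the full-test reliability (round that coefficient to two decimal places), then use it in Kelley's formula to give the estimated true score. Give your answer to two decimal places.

84.38

Spearman-Brown: ρ = 2r/(1 + r) = 2(0.496)/(1 + 0.496) = 0.9920/1.496 = 0.6631 → 0.66
Kelley's formula gives T̂ = 0.66·78.2 + 0.34·96.37 = 51.612 + 32.7658 = 84.378.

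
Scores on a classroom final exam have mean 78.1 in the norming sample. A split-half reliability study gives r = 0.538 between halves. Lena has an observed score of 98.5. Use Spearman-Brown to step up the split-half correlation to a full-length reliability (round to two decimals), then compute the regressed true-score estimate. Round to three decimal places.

92.380

Spearman-Brown: ρ = 2r/(1 + r) = 2(0.538)/(1 + 0.538) = 1.0760/1.538 = 0.6996 → 0.70
T̂ = ρX + (1 − ρ)μ
  = 0.70 × 98.5 + 0.30 × 78.1
  = 68.950 + 23.430
  = 92.3800
  ≈ 92.380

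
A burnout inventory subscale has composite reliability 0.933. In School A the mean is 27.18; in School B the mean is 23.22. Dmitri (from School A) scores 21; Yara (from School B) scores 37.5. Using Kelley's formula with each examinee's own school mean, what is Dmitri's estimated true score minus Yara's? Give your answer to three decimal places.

T̂_Dmitri = 0.933(21) + 0.067(27.18) = 21.41406
T̂_Yara = 0.933(37.5) + 0.067(23.22) = 36.54324
Difference = 21.41406 − 36.54324 = -15.12918

-15.129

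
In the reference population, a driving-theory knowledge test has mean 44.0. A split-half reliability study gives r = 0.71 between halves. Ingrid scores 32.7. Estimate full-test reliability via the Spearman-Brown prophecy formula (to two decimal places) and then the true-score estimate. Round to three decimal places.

34.621

Spearman-Brown: ρ = 2r/(1 + r) = 2(0.71)/(1 + 0.71) = 1.420/1.71 = 0.8304 → 0.83
T̂ = 0.83(32.7) + 0.17(44.0) = 27.141 + 7.480 = 34.6210 → 34.621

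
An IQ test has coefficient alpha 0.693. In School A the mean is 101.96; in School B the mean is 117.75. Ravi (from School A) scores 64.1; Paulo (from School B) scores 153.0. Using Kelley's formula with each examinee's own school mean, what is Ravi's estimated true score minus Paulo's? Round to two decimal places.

T̂_Ravi = 0.693(64.1) + 0.307(101.96) = 75.7230
T̂_Paulo = 0.693(153.0) + 0.307(117.75) = 142.1782
Difference = 75.7230 − 142.1782 = -66.4552

-66.46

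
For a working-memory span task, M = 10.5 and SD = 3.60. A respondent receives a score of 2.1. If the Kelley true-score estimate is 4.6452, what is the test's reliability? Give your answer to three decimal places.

T̂ = ρX + (1 − ρ)μ  ⇒  T̂ − μ = ρ(X − μ)
ρ = (T̂ − μ)/(X − μ) = (4.6452 − 10.5) / (2.1 − 10.5) = -5.8548 / -8.4 = 0.69700

0.697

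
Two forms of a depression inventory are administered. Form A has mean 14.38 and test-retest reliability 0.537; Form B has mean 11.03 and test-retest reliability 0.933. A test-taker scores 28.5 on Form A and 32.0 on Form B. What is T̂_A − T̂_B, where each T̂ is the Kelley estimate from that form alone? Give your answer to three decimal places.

-8.633

T̂_A = 0.537(28.5) + 0.463(14.38) = 21.96244
T̂_B = 0.933(32.0) + 0.067(11.03) = 30.59501
T̂_A − T̂_B = -8.63257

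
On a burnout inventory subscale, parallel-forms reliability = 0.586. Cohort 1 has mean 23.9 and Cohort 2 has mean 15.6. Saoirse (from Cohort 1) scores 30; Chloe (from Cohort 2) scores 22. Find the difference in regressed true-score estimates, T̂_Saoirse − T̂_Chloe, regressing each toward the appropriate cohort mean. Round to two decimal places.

T̂_Saoirse = 0.586(30) + 0.414(23.9) = 27.4746
T̂_Chloe = 0.586(22) + 0.414(15.6) = 19.3504
Difference = 27.4746 − 19.3504 = 8.1242

8.12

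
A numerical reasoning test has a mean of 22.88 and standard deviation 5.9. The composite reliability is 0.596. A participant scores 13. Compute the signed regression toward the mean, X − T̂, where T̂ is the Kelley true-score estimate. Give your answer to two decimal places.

T̂ = ρX + (1 − ρ)μ
  = 0.596 × 13 + 0.404 × 22.88
  = 7.748 + 9.24352
  = 16.9915
  ≈ 16.992
X − T̂ = 13 − 16.992 = -3.992 → -3.99

-3.99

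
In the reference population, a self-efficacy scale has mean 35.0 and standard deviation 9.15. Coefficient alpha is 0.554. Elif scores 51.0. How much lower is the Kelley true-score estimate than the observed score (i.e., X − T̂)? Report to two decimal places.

7.14

Weight the observed score by reliability and the mean by (1 − reliability): T̂ = 0.554·51.0 + 0.446·35.0 = 28.2540 + 15.6100 = 43.8640.
X − T̂ = 51.0 − 43.864 = 7.136 → 7.14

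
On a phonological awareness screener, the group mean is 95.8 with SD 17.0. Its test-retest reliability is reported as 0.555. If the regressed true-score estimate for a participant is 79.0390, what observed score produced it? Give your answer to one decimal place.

65.6

T̂ = ρX + (1 − ρ)μ  ⇒  X = (T̂ − (1 − ρ)μ) / ρ
X = (79.0390 − 0.445 × 95.8) / 0.555 = (79.0390 − 42.6310) / 0.555 = 36.4080 / 0.555 = 65.600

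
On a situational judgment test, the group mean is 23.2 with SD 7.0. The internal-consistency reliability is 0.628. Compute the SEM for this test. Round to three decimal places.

4.269

SEM = SD · √(1 − ρ) = 7.0 × √0.372 = 7.0 × 0.6099 = 4.2694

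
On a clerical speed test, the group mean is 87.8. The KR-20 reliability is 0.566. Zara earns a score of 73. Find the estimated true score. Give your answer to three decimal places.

Kelley's formula gives T̂ = 0.566·73 + 0.434·87.8 = 41.318 + 38.1052 = 79.4232.

79.423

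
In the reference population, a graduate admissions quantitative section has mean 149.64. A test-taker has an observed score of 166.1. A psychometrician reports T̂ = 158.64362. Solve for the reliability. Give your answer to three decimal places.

T̂ = ρX + (1 − ρ)μ  ⇒  T̂ − μ = ρ(X − μ)
ρ = (T̂ − μ)/(X − μ) = (158.64362 − 149.64) / (166.1 − 149.64) = 9.00362 / 16.46 = 0.54700

0.547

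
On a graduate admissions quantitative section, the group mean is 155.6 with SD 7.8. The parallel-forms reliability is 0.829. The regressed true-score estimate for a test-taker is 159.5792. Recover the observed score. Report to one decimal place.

T̂ = ρX + (1 − ρ)μ  ⇒  X = (T̂ − (1 − ρ)μ) / ρ
X = (159.5792 − 0.171 × 155.6) / 0.829 = (159.5792 − 26.6076) / 0.829 = 132.9716 / 0.829 = 160.400

160.4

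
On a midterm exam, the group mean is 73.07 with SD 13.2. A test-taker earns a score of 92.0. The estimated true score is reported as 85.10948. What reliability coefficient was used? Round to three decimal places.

T̂ = ρX + (1 − ρ)μ  ⇒  T̂ − μ = ρ(X − μ)
ρ = (T̂ − μ)/(X − μ) = (85.10948 − 73.07) / (92.0 − 73.07) = 12.03948 / 18.93 = 0.63600

0.636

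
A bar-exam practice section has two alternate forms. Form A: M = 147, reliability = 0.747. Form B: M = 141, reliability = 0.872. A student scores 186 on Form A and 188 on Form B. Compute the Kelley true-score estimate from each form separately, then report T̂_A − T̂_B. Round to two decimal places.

-5.85

T̂_A = 0.747(186) + 0.253(147) = 176.1330
T̂_B = 0.872(188) + 0.128(141) = 181.9840
T̂_A − T̂_B = -5.8510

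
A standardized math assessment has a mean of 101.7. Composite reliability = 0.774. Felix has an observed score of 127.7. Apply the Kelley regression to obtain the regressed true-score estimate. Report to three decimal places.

121.824

Regress the observed score toward the mean by the unreliability: T̂ = 0.774·127.7 + 0.226·101.7 = 98.8398 + 22.9842 = 121.8240.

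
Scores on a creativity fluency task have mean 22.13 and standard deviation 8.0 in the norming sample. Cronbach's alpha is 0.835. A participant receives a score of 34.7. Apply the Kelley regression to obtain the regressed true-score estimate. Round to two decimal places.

32.63

Regress the observed score toward the mean by the unreliability: T̂ = 0.835·34.7 + 0.165·22.13 = 28.9745 + 3.65145 = 32.626.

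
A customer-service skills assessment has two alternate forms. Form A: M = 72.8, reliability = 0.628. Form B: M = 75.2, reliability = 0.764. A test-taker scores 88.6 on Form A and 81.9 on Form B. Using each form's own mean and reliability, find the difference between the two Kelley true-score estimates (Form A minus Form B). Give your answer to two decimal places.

T̂_A = 0.628(88.6) + 0.372(72.8) = 82.7224
T̂_B = 0.764(81.9) + 0.236(75.2) = 80.3188
T̂_A − T̂_B = 2.4036

2.40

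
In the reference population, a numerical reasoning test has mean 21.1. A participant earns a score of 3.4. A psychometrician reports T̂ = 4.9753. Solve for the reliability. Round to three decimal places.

0.911

T̂ = ρX + (1 − ρ)μ  ⇒  T̂ − μ = ρ(X − μ)
ρ = (T̂ − μ)/(X − μ) = (4.9753 − 21.1) / (3.4 − 21.1) = -16.1247 / -17.7 = 0.91100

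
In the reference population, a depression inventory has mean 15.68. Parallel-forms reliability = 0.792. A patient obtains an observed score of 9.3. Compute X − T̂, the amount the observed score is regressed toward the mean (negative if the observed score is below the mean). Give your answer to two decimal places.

-1.33

Regress the observed score toward the mean by the unreliability: T̂ = 0.792·9.3 + 0.208·15.68 = 7.3656 + 3.26144 = 10.6270.
X − T̂ = 9.3 − 10.627 = -1.327 → -1.33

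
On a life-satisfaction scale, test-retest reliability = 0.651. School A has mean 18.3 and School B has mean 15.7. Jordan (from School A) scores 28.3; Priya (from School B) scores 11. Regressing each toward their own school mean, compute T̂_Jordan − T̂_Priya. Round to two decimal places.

T̂_Jordan = 0.651(28.3) + 0.349(18.3) = 24.8100
T̂_Priya = 0.651(11) + 0.349(15.7) = 12.6403
Difference = 24.8100 − 12.6403 = 12.1697

12.17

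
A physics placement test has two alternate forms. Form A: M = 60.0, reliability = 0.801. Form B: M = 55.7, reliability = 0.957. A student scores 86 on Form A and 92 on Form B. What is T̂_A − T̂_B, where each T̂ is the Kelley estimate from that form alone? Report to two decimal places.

-9.61

T̂_A = 0.801(86) + 0.199(60.0) = 80.8260
T̂_B = 0.957(92) + 0.043(55.7) = 90.4391
T̂_A − T̂_B = -9.6131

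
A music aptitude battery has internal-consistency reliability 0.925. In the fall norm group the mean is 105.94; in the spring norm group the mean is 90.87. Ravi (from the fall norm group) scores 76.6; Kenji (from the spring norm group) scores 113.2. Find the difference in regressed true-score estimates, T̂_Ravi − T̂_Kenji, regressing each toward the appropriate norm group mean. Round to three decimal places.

-32.725

T̂_Ravi = 0.925(76.6) + 0.075(105.94) = 78.80050
T̂_Kenji = 0.925(113.2) + 0.075(90.87) = 111.52525
Difference = 78.80050 − 111.52525 = -32.72475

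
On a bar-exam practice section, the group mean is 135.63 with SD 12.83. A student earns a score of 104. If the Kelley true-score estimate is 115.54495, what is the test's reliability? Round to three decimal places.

0.635

T̂ = ρX + (1 − ρ)μ  ⇒  T̂ − μ = ρ(X − μ)
ρ = (T̂ − μ)/(X − μ) = (115.54495 − 135.63) / (104 − 135.63) = -20.08505 / -31.63 = 0.63500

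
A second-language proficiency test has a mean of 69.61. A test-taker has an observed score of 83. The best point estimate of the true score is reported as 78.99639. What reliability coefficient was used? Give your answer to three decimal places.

T̂ = ρX + (1 − ρ)μ  ⇒  T̂ − μ = ρ(X − μ)
ρ = (T̂ − μ)/(X − μ) = (78.99639 − 69.61) / (83 − 69.61) = 9.38639 / 13.39 = 0.70100

0.701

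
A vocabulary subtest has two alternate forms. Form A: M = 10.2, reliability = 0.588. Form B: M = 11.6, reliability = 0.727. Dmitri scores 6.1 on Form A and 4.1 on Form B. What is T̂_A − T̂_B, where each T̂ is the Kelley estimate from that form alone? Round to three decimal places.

T̂_A = 0.588(6.1) + 0.412(10.2) = 7.78920
T̂_B = 0.727(4.1) + 0.273(11.6) = 6.14750
T̂_A − T̂_B = 1.64170

1.642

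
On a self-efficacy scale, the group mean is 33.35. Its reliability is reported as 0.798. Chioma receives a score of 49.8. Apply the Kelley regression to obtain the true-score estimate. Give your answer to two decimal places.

T̂ = ρX + (1 − ρ)μ
  = 0.798 × 49.8 + 0.202 × 33.35
  = 39.7404 + 6.73670
  = 46.477
  ≈ 46.48

46.48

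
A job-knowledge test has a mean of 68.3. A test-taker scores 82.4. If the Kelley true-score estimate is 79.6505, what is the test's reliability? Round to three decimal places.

T̂ = ρX + (1 − ρ)μ  ⇒  T̂ − μ = ρ(X − μ)
ρ = (T̂ − μ)/(X − μ) = (79.6505 − 68.3) / (82.4 − 68.3) = 11.3505 / 14.1 = 0.80500

0.805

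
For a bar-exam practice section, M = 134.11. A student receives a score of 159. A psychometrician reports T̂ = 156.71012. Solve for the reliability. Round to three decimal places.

T̂ = ρX + (1 − ρ)μ  ⇒  T̂ − μ = ρ(X − μ)
ρ = (T̂ − μ)/(X − μ) = (156.71012 − 134.11) / (159 − 134.11) = 22.60012 / 24.89 = 0.90800

0.908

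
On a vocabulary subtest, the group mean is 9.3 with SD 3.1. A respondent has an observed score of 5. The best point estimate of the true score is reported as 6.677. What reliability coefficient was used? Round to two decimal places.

T̂ = ρX + (1 − ρ)μ  ⇒  T̂ − μ = ρ(X − μ)
ρ = (T̂ − μ)/(X − μ) = (6.677 − 9.3) / (5 − 9.3) = -2.623 / -4.3 = 0.6100

0.61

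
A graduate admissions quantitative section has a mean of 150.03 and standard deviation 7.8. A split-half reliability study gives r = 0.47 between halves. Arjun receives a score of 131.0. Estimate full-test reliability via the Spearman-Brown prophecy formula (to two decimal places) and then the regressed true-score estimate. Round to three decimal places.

Spearman-Brown: ρ = 2r/(1 + r) = 2(0.47)/(1 + 0.47) = 0.940/1.47 = 0.6395 → 0.64
Regress the observed score toward the mean by the unreliability: T̂ = 0.64·131.0 + 0.36·150.03 = 83.840 + 54.0108 = 137.8508.

137.851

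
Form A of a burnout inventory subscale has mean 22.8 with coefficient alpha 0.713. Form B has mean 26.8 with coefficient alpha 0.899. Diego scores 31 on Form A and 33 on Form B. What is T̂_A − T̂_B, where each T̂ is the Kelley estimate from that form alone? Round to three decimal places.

-3.727

T̂_A = 0.713(31) + 0.287(22.8) = 28.64660
T̂_B = 0.899(33) + 0.101(26.8) = 32.37380
T̂_A − T̂_B = -3.72720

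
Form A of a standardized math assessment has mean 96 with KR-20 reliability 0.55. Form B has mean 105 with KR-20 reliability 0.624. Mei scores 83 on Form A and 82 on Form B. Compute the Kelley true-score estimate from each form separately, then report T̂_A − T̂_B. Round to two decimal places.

-1.80

T̂_A = 0.55(83) + 0.45(96) = 88.8500
T̂_B = 0.624(82) + 0.376(105) = 90.6480
T̂_A − T̂_B = -1.7980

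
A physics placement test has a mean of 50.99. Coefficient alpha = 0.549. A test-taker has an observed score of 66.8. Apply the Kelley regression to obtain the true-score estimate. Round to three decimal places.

59.670

T̂ = ρX + (1 − ρ)μ
  = 0.549 × 66.8 + 0.451 × 50.99
  = 36.6732 + 22.99649
  = 59.6697
  ≈ 59.670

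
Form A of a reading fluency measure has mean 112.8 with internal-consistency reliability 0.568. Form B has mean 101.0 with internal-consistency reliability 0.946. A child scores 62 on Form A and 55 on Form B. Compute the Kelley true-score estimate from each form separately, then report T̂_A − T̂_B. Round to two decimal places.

26.46

T̂_A = 0.568(62) + 0.432(112.8) = 83.9456
T̂_B = 0.946(55) + 0.054(101.0) = 57.4840
T̂_A − T̂_B = 26.4616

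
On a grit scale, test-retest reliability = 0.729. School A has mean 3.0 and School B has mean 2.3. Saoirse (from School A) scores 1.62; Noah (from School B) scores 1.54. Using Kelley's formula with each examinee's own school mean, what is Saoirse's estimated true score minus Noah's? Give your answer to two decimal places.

T̂_Saoirse = 0.729(1.62) + 0.271(3.0) = 1.9940
T̂_Noah = 0.729(1.54) + 0.271(2.3) = 1.7460
Difference = 1.9940 − 1.7460 = 0.2480

0.25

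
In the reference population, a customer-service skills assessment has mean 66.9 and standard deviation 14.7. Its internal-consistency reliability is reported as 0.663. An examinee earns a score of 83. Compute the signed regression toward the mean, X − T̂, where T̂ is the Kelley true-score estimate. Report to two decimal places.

Weight the observed score by reliability and the mean by (1 − reliability): T̂ = 0.663·83 + 0.337·66.9 = 55.029 + 22.5453 = 77.5743.
X − T̂ = 83 − 77.574 = 5.426 → 5.43

5.43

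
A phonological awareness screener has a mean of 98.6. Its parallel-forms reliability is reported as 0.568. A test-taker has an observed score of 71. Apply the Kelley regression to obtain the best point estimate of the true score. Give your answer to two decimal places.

T̂ = 0.568(71) + 0.432(98.6) = 40.328 + 42.5952 = 82.923 → 82.92

82.92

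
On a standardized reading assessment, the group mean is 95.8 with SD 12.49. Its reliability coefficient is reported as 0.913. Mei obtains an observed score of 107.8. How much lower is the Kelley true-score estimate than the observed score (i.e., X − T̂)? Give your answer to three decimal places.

1.044

T̂ = ρX + (1 − ρ)μ
  = 0.913 × 107.8 + 0.087 × 95.8
  = 98.4214 + 8.3346
  = 106.75600
  ≈ 106.7560
X − T̂ = 107.8 − 106.7560 = 1.0440 → 1.044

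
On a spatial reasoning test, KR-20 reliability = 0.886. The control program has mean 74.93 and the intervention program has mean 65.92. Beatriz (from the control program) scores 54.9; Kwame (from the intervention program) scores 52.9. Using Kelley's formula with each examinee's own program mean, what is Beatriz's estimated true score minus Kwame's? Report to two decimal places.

T̂_Beatriz = 0.886(54.9) + 0.114(74.93) = 57.1834
T̂_Kwame = 0.886(52.9) + 0.114(65.92) = 54.3843
Difference = 57.1834 − 54.3843 = 2.7991

2.80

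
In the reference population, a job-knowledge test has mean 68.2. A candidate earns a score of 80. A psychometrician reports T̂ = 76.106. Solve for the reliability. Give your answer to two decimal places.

0.67

T̂ = ρX + (1 − ρ)μ  ⇒  T̂ − μ = ρ(X − μ)
ρ = (T̂ − μ)/(X − μ) = (76.106 − 68.2) / (80 − 68.2) = 7.906 / 11.8 = 0.6700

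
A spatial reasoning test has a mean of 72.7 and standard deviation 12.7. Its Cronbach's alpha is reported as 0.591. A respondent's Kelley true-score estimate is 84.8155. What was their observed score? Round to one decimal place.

93.2

T̂ = ρX + (1 − ρ)μ  ⇒  X = (T̂ − (1 − ρ)μ) / ρ
X = (84.8155 − 0.409 × 72.7) / 0.591 = (84.8155 − 29.7343) / 0.591 = 55.0812 / 0.591 = 93.200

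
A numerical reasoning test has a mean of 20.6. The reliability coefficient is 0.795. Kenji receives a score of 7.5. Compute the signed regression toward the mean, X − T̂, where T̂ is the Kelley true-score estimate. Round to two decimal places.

Kelley's formula gives T̂ = 0.795·7.5 + 0.205·20.6 = 5.9625 + 4.2230 = 10.1855.
X − T̂ = 7.5 − 10.186 = -2.686 → -2.69

-2.69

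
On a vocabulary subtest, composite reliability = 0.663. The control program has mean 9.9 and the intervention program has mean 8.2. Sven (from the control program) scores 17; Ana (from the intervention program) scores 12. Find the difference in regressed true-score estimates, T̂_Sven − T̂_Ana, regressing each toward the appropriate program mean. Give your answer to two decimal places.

3.89

T̂_Sven = 0.663(17) + 0.337(9.9) = 14.6073
T̂_Ana = 0.663(12) + 0.337(8.2) = 10.7194
Difference = 14.6073 − 10.7194 = 3.8879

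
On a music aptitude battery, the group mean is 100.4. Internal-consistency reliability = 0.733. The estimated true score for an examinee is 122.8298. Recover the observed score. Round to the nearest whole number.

131

T̂ = ρX + (1 − ρ)μ  ⇒  X = (T̂ − (1 − ρ)μ) / ρ
X = (122.8298 − 0.267 × 100.4) / 0.733 = (122.8298 − 26.8068) / 0.733 = 96.0230 / 0.733 = 131.00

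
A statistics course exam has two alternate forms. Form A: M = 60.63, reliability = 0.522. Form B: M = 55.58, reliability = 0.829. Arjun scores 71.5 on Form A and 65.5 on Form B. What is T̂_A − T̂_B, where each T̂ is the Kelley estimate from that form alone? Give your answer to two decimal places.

T̂_A = 0.522(71.5) + 0.478(60.63) = 66.3041
T̂_B = 0.829(65.5) + 0.171(55.58) = 63.8037
T̂_A − T̂_B = 2.5005

2.50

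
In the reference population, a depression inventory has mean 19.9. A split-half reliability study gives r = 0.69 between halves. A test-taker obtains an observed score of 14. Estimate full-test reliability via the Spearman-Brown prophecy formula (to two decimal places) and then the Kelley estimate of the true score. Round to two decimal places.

15.06

Spearman-Brown: ρ = 2r/(1 + r) = 2(0.69)/(1 + 0.69) = 1.380/1.69 = 0.8166 → 0.82
Kelley's formula gives T̂ = 0.82·14 + 0.18·19.9 = 11.48 + 3.582 = 15.062.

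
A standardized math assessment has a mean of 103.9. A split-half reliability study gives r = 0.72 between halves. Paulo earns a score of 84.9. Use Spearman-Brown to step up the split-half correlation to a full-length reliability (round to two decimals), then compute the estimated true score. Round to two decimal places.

87.94

Spearman-Brown: ρ = 2r/(1 + r) = 2(0.72)/(1 + 0.72) = 1.440/1.72 = 0.8372 → 0.84
Kelley's formula gives T̂ = 0.84·84.9 + 0.16·103.9 = 71.316 + 16.624 = 87.940.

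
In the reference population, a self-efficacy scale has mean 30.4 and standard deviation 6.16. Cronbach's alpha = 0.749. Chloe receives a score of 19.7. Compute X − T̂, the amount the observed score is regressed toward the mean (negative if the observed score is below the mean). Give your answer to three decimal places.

-2.686

T̂ = ρX + (1 − ρ)μ
  = 0.749 × 19.7 + 0.251 × 30.4
  = 14.7553 + 7.6304
  = 22.38570
  ≈ 22.3857
X − T̂ = 19.7 − 22.3857 = -2.6857 → -2.686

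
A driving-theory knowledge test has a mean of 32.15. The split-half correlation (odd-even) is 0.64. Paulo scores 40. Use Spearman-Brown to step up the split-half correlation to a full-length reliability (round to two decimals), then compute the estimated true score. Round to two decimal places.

Spearman-Brown: ρ = 2r/(1 + r) = 2(0.64)/(1 + 0.64) = 1.280/1.64 = 0.7805 → 0.78
T̂ = 0.78(40) + 0.22(32.15) = 31.20 + 7.0730 = 38.273 → 38.27

38.27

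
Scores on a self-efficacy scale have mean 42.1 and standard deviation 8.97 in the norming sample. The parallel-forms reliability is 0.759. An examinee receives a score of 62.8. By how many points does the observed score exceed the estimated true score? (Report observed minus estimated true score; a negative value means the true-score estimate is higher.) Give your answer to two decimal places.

T̂ = 0.759(62.8) + 0.241(42.1) = 47.6652 + 10.1461 = 57.8113 → 57.811
X − T̂ = 62.8 − 57.811 = 4.989 → 4.99

4.99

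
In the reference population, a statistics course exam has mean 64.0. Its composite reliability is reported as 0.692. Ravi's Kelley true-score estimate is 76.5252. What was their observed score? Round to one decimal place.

T̂ = ρX + (1 − ρ)μ  ⇒  X = (T̂ − (1 − ρ)μ) / ρ
X = (76.5252 − 0.308 × 64.0) / 0.692 = (76.5252 − 19.7120) / 0.692 = 56.8132 / 0.692 = 82.100

82.1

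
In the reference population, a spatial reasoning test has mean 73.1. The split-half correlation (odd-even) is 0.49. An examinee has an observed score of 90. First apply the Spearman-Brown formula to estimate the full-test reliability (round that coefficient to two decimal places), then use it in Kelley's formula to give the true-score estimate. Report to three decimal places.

Spearman-Brown: ρ = 2r/(1 + r) = 2(0.49)/(1 + 0.49) = 0.980/1.49 = 0.6577 → 0.66
T̂ = 0.66(90) + 0.34(73.1) = 59.40 + 24.854 = 84.2540 → 84.254

84.254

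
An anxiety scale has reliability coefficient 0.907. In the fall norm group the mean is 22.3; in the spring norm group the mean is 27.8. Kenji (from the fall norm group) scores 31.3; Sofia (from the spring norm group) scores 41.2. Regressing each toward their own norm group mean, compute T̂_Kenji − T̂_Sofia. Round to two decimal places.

T̂_Kenji = 0.907(31.3) + 0.093(22.3) = 30.4630
T̂_Sofia = 0.907(41.2) + 0.093(27.8) = 39.9538
Difference = 30.4630 − 39.9538 = -9.4908

-9.49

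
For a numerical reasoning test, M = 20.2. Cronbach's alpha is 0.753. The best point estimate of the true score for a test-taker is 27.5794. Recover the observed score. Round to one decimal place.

30.0

T̂ = ρX + (1 − ρ)μ  ⇒  X = (T̂ − (1 − ρ)μ) / ρ
X = (27.5794 − 0.247 × 20.2) / 0.753 = (27.5794 − 4.9894) / 0.753 = 22.5900 / 0.753 = 30.000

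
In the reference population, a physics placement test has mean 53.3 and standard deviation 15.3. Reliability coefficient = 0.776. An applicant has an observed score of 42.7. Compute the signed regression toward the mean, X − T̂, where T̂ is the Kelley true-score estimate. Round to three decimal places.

T̂ = 0.776(42.7) + 0.224(53.3) = 33.1352 + 11.9392 = 45.07440 → 45.0744
X − T̂ = 42.7 − 45.0744 = -2.3744 → -2.374

-2.374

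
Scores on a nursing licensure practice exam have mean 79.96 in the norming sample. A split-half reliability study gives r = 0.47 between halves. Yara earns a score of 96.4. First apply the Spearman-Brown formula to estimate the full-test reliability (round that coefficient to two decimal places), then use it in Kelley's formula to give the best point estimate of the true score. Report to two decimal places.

Spearman-Brown: ρ = 2r/(1 + r) = 2(0.47)/(1 + 0.47) = 0.940/1.47 = 0.6395 → 0.64
Weight the observed score by reliability and the mean by (1 − reliability): T̂ = 0.64·96.4 + 0.36·79.96 = 61.696 + 28.7856 = 90.482.

90.48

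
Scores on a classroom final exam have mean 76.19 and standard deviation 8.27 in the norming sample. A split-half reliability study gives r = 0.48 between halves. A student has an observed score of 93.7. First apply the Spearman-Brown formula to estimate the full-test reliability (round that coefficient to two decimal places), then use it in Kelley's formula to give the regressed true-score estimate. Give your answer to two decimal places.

Spearman-Brown: ρ = 2r/(1 + r) = 2(0.48)/(1 + 0.48) = 0.960/1.48 = 0.6486 → 0.65
T̂ = 0.65(93.7) + 0.35(76.19) = 60.905 + 26.6665 = 87.572 → 87.57

87.57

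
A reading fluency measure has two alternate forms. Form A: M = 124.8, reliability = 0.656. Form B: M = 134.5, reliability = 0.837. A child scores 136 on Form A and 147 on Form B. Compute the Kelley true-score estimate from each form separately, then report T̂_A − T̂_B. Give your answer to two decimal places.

-12.82

T̂_A = 0.656(136) + 0.344(124.8) = 132.1472
T̂_B = 0.837(147) + 0.163(134.5) = 144.9625
T̂_A − T̂_B = -12.8153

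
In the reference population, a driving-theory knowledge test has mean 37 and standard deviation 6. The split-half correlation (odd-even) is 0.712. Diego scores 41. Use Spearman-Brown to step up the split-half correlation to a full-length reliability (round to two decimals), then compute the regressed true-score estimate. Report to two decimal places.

40.32

Spearman-Brown: ρ = 2r/(1 + r) = 2(0.712)/(1 + 0.712) = 1.4240/1.712 = 0.8318 → 0.83
T̂ = ρX + (1 − ρ)μ
  = 0.83 × 41 + 0.17 × 37
  = 34.03 + 6.29
  = 40.320
  ≈ 40.32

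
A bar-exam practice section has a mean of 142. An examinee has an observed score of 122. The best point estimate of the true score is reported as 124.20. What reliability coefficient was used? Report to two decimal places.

0.89

T̂ = ρX + (1 − ρ)μ  ⇒  T̂ − μ = ρ(X − μ)
ρ = (T̂ − μ)/(X − μ) = (124.20 − 142) / (122 − 142) = -17.80 / -20.0 = 0.8900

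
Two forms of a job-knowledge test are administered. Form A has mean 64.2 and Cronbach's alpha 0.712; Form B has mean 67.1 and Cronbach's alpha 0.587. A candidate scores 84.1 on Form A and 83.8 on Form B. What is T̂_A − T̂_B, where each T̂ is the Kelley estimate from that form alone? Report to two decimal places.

T̂_A = 0.712(84.1) + 0.288(64.2) = 78.3688
T̂_B = 0.587(83.8) + 0.413(67.1) = 76.9029
T̂_A − T̂_B = 1.4659

1.47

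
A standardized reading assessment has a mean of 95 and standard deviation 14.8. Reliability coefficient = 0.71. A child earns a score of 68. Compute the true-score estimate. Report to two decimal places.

T̂ = 0.71(68) + 0.29(95) = 48.28 + 27.55 = 75.830 → 75.83

75.83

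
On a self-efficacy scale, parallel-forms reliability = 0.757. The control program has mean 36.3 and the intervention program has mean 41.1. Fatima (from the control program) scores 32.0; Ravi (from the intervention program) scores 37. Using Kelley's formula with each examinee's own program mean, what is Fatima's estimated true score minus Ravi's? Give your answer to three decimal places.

-4.951

T̂_Fatima = 0.757(32.0) + 0.243(36.3) = 33.04490
T̂_Ravi = 0.757(37) + 0.243(41.1) = 37.99630
Difference = 33.04490 − 37.99630 = -4.95140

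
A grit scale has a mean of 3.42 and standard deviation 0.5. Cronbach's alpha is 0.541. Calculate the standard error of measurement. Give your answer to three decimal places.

SEM = SD · √(1 − ρ) = 0.5 × √0.459 = 0.5 × 0.6775 = 0.3387

0.339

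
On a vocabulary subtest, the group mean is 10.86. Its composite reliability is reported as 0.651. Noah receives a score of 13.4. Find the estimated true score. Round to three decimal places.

12.514

T̂ = ρX + (1 − ρ)μ
  = 0.651 × 13.4 + 0.349 × 10.86
  = 8.7234 + 3.79014
  = 12.5135
  ≈ 12.514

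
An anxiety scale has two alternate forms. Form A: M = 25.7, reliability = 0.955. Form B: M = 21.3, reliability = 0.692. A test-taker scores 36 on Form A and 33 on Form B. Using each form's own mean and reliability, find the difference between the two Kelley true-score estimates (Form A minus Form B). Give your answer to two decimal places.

T̂_A = 0.955(36) + 0.045(25.7) = 35.5365
T̂_B = 0.692(33) + 0.308(21.3) = 29.3964
T̂_A − T̂_B = 6.1401

6.14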